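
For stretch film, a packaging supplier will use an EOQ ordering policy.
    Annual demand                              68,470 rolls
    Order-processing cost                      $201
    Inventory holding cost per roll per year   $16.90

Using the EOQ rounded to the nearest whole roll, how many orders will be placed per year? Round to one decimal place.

EOQ = √(2DS/H) = √(2 × 68,470 × 201 / 16.9)
    = √(1,628,694.67) ≈ 1,276.20 → Q = 1,276
N = D/Q = 68,470/1,276 ≈ 53.660 orders/yr

53.7 orders per year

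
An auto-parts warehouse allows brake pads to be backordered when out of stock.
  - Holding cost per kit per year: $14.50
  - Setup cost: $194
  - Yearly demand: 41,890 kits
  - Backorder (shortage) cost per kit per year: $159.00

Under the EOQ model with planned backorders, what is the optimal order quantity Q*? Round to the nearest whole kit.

1,106 kits

Q* = √(2DS/H) · √((H + b)/b)
   = √(2 × 41,890 × 194 / 14.5) · √((14.5 + 159) / 159)
   = 1,058.734 × 1.0446 ≈ 1,105.96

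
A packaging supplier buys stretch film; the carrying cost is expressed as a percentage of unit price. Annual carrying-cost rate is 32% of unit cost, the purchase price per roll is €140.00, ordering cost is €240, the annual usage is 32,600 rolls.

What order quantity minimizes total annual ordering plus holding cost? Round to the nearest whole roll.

Carrying cost H = €140 × 32% = €44.8000/roll/yr
2DS/H = 2·32,600·240/44.8 = 349,285.71
EOQ = √349,285.71 ≈ 591.00

591 rolls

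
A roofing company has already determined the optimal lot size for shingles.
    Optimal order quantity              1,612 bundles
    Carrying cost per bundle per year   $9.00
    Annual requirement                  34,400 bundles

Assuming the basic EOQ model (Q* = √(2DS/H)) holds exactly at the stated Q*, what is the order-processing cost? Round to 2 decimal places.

$339.93

Since Q* = (2DS/H)^½, squaring gives Q*²·H = 2DS.
S = Q²H / (2D) = 1,612² × 9 / (2 × 34,400) = 339.9258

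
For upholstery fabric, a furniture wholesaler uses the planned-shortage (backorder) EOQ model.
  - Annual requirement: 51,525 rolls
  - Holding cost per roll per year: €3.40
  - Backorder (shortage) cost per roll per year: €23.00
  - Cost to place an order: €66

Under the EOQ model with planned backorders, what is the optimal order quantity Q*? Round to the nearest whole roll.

1,515 rolls

Basic EOQ = √(2·51,525·66/3.4) = 1,414.349
Backorder adjustment √((H+b)/b) = √((3.4+23)/23) = 1.0714
Q* = 1,414.349 × 1.0714 ≈ 1,515.29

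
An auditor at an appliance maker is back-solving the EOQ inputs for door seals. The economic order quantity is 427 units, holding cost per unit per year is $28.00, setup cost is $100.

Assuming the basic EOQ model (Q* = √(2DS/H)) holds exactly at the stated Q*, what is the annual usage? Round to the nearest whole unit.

25,526 units per year

From Q* = √(2DS/H) ⇒ Q*² = 2DS/H.
D = Q²H / (2S) = 427² × 28 / (2 × 100) = 25,526.06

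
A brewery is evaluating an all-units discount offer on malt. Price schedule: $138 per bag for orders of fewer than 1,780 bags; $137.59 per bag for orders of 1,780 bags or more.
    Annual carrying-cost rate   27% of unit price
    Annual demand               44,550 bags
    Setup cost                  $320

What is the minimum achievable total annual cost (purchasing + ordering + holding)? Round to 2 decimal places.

$6,170,706.37

H₁ = 27%×$138 = $37.2600;  H₂ = 27%×$137.59 = $37.1493
EOQ₁ = √(2×44,550×320/37.2600) = 874.77  (< 1,780, feasible at tier 1)
EOQ₂ = √(2×44,550×320/37.1493) = 876.07  (< 1,780 → use Q = 1,780 at tier-2 price)
TC(tier 1 (EOQ₁), Q≈874.8) = $6,180,493.82
TC(tier 2, Q≈1,780.0) = $6,170,706.37
Minimum at tier 2: $6,170,706.37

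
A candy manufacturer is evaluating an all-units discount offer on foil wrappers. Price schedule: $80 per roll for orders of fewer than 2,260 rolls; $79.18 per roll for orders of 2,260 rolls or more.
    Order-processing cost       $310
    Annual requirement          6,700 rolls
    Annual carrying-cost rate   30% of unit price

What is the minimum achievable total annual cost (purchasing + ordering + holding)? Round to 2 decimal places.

H₁ = 30%×$80 = $24.0000;  H₂ = 30%×$79.18 = $23.7540
EOQ₁ = √(2×6,700×310/24.0000) = 416.03  (< 2,260, feasible at tier 1)
EOQ₂ = √(2×6,700×310/23.7540) = 418.18  (< 2,260 → use Q = 2,260 at tier-2 price)
TC(tier 1 (EOQ₁), Q≈416.0) = $545,984.79
TC(tier 2, Q≈2,260.0) = $558,267.05
Minimum at tier 1 (EOQ₁): $545,984.79

$545,984.79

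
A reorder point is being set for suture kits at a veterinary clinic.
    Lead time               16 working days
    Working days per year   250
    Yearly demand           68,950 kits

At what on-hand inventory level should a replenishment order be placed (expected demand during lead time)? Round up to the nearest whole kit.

Daily demand d = 68,950 / 250 = 275.800 kits/day
Demand during lead time = 275.800 × 16 = 4,412.80
Reorder point = 4,412.80 → round up

4,413 kits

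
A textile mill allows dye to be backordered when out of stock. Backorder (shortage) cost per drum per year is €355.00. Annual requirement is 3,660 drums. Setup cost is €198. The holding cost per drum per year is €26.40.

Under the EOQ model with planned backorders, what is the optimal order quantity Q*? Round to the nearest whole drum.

Q* = √(2DS/H) · √((H + b)/b)
   = √(2 × 3,660 × 198 / 26.4) · √((26.4 + 355) / 355)
   = 234.307 × 1.0365 ≈ 242.86

243 drums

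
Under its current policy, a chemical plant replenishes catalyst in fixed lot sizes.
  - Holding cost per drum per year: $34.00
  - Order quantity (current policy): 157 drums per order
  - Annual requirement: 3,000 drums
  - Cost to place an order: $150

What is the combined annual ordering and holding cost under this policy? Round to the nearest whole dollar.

Ordering: D/Q × S = 3,000/157 × $150 = $2,866.24
Holding:  Q/2 × H = 157/2 × $34 = $2,669.00
Total = $2,866.24 + $2,669.00 = $5,535.24

$5,535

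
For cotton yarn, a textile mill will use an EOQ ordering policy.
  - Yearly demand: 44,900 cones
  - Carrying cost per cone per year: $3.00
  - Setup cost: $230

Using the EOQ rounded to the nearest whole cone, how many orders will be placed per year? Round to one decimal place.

Q* = √(2·D·S / H) = √(2·44,900·230 / 3) = √6,884,666.7 ≈ 2,623.86 → Q = 2,624
Orders per year = D/Q = 44,900 / 2,624 = 17.111

17.1 orders per year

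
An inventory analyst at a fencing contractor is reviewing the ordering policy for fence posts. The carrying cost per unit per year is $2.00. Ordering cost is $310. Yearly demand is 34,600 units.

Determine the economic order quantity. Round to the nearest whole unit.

Optimal lot size Q* = (2 × 34,600 × $310 / $2)^½ ≈ 3,275.06

3,275 units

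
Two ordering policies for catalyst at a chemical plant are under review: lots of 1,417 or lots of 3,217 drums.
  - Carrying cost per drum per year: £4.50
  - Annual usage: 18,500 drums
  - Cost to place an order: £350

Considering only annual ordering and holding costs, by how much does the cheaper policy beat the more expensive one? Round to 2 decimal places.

£1,493.23

TC(Q) = (D/Q)S + (Q/2)H
TC(1,417) = (18,500/1,417)×350 + (1,417/2)×4.5 = £7,757.76
TC(3,217) = (18,500/3,217)×350 + (3,217/2)×4.5 = £9,250.99
Lots of 1,417 are cheaper by £1,493.23.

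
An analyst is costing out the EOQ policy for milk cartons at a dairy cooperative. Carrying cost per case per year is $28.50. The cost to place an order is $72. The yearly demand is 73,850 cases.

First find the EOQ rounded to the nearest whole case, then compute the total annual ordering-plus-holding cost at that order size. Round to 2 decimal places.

Q* = √(2·D·S / H) = √(2·73,850·72 / 28.5) = √373,136.8 ≈ 610.85 → Q = 611 cases
Orders/yr = 73,850/611 = 120.867; ordering cost = 120.867 × $72 = $8,702.45
Average inventory = 611/2 = 305.5; holding cost = 305.5 × $28.5 = $8,706.75
Total = $8,702.45 + $8,706.75 = $17,409.20

$17,409.20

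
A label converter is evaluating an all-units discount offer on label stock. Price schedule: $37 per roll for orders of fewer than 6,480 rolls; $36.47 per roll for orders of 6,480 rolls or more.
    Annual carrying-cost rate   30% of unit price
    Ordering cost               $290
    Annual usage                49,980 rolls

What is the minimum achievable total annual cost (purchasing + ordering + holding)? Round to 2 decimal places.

$1,860,456.20

H₁ = 30%×$37 = $11.1000;  H₂ = 30%×$36.47 = $10.9410
EOQ₁ = √(2×49,980×290/11.1000) = 1,616.03  (< 6,480, feasible at tier 1)
EOQ₂ = √(2×49,980×290/10.9410) = 1,627.73  (< 6,480 → use Q = 6,480 at tier-2 price)
TC(tier 1 (EOQ₁), Q≈1,616.0) = $1,867,197.98
TC(tier 2, Q≈6,480.0) = $1,860,456.20
Minimum at tier 2: $1,860,456.20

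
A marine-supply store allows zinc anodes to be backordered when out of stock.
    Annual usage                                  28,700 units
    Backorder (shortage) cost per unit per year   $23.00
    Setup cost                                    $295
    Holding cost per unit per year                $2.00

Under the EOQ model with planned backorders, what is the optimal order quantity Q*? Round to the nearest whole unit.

Basic EOQ = √(2·28,700·295/2) = 2,909.725
Backorder adjustment √((H+b)/b) = √((2+23)/23) = 1.0426
Q* = 2,909.725 × 1.0426 ≈ 3,033.60

3,034 units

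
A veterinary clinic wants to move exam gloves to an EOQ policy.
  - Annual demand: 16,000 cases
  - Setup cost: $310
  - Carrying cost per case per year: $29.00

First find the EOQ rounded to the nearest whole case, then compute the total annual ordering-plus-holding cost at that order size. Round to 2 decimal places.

$16,961.13

Q* = √(2·D·S / H) = √(2·16,000·310 / 29) = √342,069.0 ≈ 584.87 → Q = 585 cases
Ordering: D/Q × S = 16,000/585 × $310 = $8,478.63
Holding:  Q/2 × H = 585/2 × $29 = $8,482.50
Total = $8,478.63 + $8,482.50 = $16,961.13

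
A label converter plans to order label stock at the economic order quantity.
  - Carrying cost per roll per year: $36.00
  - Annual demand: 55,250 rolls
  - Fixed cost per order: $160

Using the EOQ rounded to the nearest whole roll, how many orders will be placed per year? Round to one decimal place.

Q* = √(2·D·S / H) = √(2·55,250·160 / 36) = √491,111.1 ≈ 700.79 → Q = 701
Orders per year = D/Q = 55,250 / 701 = 78.816

78.8 orders per year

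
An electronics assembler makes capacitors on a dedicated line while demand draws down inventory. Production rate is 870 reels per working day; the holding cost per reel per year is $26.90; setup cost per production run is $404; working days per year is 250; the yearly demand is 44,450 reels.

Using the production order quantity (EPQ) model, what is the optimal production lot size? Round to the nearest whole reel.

Daily demand d = 44,450/250 = 177.800; p = 870; 1 − d/p = 0.79563
EPQ = √(2DS / (H(1 − d/p)))
    = √(2 × 44,450 × 404 / (26.9 × 0.79563)) ≈ 1,295.42

1,295 reels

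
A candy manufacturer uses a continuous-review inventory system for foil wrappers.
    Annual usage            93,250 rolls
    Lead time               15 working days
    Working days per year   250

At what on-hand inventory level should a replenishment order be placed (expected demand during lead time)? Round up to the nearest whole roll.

Daily demand d = 93,250 / 250 = 373.000 rolls/day
Demand during lead time = 373.000 × 15 = 5,595.00
Reorder point = 5,595.00 → round up

5,595 rolls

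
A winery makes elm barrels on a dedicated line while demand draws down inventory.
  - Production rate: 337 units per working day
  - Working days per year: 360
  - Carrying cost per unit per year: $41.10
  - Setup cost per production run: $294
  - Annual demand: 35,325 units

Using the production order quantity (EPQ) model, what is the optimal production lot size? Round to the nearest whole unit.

844 units

Daily demand d = 35,325/360 = 98.125; p = 337; 1 − d/p = 0.70883
EPQ = √(2DS / (H(1 − d/p)))
    = √(2 × 35,325 × 294 / (41.1 × 0.70883)) ≈ 844.38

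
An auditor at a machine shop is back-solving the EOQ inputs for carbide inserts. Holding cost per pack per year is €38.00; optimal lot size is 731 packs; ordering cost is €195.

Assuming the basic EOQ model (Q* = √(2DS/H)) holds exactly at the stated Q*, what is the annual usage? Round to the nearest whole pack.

52,066 packs per year

From Q* = √(2DS/H) ⇒ Q*² = 2DS/H.
D = Q²H / (2S) = 731² × 38 / (2 × 195) = 52,065.94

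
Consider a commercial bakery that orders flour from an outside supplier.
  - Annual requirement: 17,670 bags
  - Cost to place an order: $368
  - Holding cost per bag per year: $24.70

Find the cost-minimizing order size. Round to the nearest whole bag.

Optimal lot size Q* = (2 × 17,670 × $368 / $24.7)^½ ≈ 725.62

726 bags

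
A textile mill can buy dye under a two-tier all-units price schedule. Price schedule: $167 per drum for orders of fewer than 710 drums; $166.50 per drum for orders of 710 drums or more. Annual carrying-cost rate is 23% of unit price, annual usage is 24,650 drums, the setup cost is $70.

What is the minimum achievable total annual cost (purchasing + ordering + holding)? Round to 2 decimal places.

$4,120,250.01

H₁ = 23%×$167 = $38.4100;  H₂ = 23%×$166.50 = $38.2950
EOQ₁ = √(2×24,650×70/38.4100) = 299.74  (< 710, feasible at tier 1)
EOQ₂ = √(2×24,650×70/38.2950) = 300.19  (< 710 → use Q = 710 at tier-2 price)
TC(tier 1 (EOQ₁), Q≈299.7) = $4,128,063.16
TC(tier 2, Q≈710.0) = $4,120,250.01
Minimum at tier 2: $4,120,250.01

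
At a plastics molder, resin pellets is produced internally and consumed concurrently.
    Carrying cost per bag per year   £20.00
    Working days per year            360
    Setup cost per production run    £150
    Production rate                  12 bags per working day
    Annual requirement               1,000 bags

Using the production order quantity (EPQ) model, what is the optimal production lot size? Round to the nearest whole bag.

Daily demand d = 1,000/360 = 2.778; p = 12; 1 − d/p = 0.76852
EPQ = √(2DS / (H(1 − d/p)))
    = √(2 × 1,000 × 150 / (20 × 0.76852)) ≈ 139.71

140 bags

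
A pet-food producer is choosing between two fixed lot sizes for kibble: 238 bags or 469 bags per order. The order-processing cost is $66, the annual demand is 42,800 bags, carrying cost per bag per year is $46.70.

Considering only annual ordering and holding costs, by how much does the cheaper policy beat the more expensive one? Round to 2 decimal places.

$452.03

For each Q, cost = (D/Q)·S + (Q/2)·H.
TC(238) = (42,800/238)×66 + (238/2)×46.7 = $17,426.21
TC(469) = (42,800/469)×66 + (469/2)×46.7 = $16,974.18
|ΔTC| = |$17,426.21 − $16,974.18| = $452.03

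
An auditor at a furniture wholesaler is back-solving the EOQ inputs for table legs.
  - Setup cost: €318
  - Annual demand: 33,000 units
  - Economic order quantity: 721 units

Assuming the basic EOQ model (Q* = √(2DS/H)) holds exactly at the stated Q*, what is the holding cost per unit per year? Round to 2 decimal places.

From Q* = √(2DS/H) ⇒ Q*² = 2DS/H.
H = 2DS / Q² = 2 × 33,000 × 318 / 721² = 40.3739

€40.37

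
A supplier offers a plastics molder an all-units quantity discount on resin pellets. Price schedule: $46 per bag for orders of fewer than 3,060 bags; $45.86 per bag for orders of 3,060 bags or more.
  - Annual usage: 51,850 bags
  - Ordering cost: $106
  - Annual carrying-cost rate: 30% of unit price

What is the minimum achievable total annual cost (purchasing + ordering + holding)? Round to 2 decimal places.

$2,397,416.35

H₁ = 30%×$46 = $13.8000;  H₂ = 30%×$45.86 = $13.7580
EOQ₁ = √(2×51,850×106/13.8000) = 892.49  (< 3,060, feasible at tier 1)
EOQ₂ = √(2×51,850×106/13.7580) = 893.85  (< 3,060 → use Q = 3,060 at tier-2 price)
TC(tier 1 (EOQ₁), Q≈892.5) = $2,397,416.35
TC(tier 2, Q≈3,060.0) = $2,400,686.85
Minimum at tier 1 (EOQ₁): $2,397,416.35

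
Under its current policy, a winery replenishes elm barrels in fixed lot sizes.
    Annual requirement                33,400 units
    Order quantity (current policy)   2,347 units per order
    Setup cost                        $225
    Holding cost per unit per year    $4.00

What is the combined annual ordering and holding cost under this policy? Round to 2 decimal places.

$7,895.96

Ordering: D/Q × S = 33,400/2,347 × $225 = $3,201.96
Holding:  Q/2 × H = 2,347/2 × $4 = $4,694.00
Total = $3,201.96 + $4,694.00 = $7,895.96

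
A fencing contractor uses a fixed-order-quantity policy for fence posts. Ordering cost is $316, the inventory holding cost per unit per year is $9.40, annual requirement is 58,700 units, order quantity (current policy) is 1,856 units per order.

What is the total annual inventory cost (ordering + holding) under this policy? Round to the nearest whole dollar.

$18,717

Annual ordering cost = (D/Q)·S = (58,700/1,856) × 316 = $9,994.18
Annual holding cost  = (Q/2)·H = (1,856/2) × 9.4 = $8,723.20
Total = $9,994.18 + $8,723.20 = $18,717.38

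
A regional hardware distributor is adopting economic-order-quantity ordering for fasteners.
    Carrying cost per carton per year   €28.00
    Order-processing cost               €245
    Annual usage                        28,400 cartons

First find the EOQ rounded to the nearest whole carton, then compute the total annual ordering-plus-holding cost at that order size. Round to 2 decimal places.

€19,739.50

2DS/H = 2·28,400·245/28 = 497,000.00
EOQ = √497,000.00 ≈ 704.98 → Q = 705 cartons
Ordering: D/Q × S = 28,400/705 × €245 = €9,869.50
Holding:  Q/2 × H = 705/2 × €28 = €9,870.00
Total = €9,869.50 + €9,870.00 = €19,739.50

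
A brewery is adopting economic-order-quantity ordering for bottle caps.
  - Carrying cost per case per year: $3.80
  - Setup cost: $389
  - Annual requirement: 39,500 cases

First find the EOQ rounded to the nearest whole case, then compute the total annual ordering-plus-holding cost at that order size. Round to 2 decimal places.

$10,806.38

EOQ = √(2DS/H) = √(2 × 39,500 × 389 / 3.8)
    = √(8,087,105.26) ≈ 2,843.78 → Q = 2,844 cases
Ordering: D/Q × S = 39,500/2,844 × $389 = $5,402.78
Holding:  Q/2 × H = 2,844/2 × $3.8 = $5,403.60
Total = $5,402.78 + $5,403.60 = $10,806.38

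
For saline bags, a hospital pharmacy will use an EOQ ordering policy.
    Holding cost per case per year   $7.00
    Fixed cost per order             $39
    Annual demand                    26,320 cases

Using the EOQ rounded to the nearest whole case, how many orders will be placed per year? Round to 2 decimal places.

2DS/H = 2·26,320·39/7 = 293,280.00
EOQ = √293,280.00 ≈ 541.55 → Q = 542
N = D/Q = 26,320/542 ≈ 48.561 orders/yr

48.56 orders per year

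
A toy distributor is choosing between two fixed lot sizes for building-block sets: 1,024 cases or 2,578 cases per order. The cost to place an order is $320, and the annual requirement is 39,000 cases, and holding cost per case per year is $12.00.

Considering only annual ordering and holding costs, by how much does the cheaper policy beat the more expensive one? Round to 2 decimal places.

$1,977.46

Annual cost at Q: ordering D·S/Q plus holding Q·H/2.
TC(1,024) = (39,000/1,024)×320 + (1,024/2)×12 = $18,331.50
TC(2,578) = (39,000/2,578)×320 + (2,578/2)×12 = $20,308.96
Cheaper: Q = 1,024.  Difference = $1,977.46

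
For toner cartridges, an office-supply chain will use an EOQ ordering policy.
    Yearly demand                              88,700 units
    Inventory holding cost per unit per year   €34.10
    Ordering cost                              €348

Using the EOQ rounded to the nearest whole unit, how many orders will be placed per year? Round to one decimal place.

EOQ = √(2DS/H) = √(2 × 88,700 × 348 / 34.1)
    = √(1,810,416.42) ≈ 1,345.52 → Q = 1,346
N = D/Q = 88,700/1,346 ≈ 65.899 orders/yr

65.9 orders per year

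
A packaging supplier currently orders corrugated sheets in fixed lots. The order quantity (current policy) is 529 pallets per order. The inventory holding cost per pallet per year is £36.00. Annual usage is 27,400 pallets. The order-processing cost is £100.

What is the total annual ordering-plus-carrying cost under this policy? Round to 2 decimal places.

Ordering: D/Q × S = 27,400/529 × £100 = £5,179.58
Holding:  Q/2 × H = 529/2 × £36 = £9,522.00
Total = £5,179.58 + £9,522.00 = £14,701.58

£14,701.58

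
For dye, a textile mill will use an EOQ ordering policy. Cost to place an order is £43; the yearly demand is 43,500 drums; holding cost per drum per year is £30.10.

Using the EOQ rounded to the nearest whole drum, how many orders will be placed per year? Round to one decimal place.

Q* = √(2·D·S / H) = √(2·43,500·43 / 30.1) = √124,285.7 ≈ 352.54 → Q = 353
N = D/Q = 43,500/353 ≈ 123.229 orders/yr

123.2 orders per year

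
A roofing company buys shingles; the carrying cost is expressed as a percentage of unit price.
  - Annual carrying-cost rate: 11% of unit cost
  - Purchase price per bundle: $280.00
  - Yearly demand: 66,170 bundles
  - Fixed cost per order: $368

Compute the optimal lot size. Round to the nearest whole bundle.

1,257 bundles

H = i·C = 0.11 × $280 = $30.8000 per bundle-year
2DS/H = 2·66,170·368/30.8 = 1,581,205.19
EOQ = √1,581,205.19 ≈ 1,257.46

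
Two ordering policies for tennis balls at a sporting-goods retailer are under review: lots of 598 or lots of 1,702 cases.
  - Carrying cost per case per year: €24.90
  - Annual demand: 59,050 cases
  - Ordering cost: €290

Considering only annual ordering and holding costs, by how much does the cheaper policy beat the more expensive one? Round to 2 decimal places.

Annual cost at Q: ordering D·S/Q plus holding Q·H/2.
TC(598) = (59,050/598)×290 + (598/2)×24.9 = €36,081.39
TC(1,702) = (59,050/1,702)×290 + (1,702/2)×24.9 = €31,251.30
Lots of 1,702 are cheaper by €4,830.09.

€4,830.09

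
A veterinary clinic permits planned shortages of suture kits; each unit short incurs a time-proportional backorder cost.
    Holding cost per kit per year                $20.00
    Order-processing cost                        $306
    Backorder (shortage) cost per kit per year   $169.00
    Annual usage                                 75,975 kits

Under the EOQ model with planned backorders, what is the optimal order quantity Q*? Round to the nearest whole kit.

1,612 kits

Basic EOQ = √(2·75,975·306/20) = 1,524.741
Backorder adjustment √((H+b)/b) = √((20+169)/169) = 1.0575
Q* = 1,524.741 × 1.0575 ≈ 1,612.44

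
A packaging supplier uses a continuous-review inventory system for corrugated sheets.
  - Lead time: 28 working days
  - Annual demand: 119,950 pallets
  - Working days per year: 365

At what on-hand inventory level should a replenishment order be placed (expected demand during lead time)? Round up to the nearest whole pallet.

9,202 pallets

Daily demand d = 119,950 / 365 = 328.630 pallets/day
Demand during lead time = 328.630 × 28 = 9,201.64
Reorder point = 9,201.64 → round up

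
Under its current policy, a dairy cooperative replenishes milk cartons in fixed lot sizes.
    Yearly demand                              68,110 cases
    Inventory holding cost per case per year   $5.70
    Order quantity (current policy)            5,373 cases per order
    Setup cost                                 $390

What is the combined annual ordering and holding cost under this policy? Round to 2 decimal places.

$20,256.82

Orders/yr = 68,110/5,373 = 12.676; ordering cost = 12.676 × $390 = $4,943.77
Average inventory = 5,373/2 = 2686.5; holding cost = 2686.5 × $5.7 = $15,313.05
Total = $4,943.77 + $15,313.05 = $20,256.82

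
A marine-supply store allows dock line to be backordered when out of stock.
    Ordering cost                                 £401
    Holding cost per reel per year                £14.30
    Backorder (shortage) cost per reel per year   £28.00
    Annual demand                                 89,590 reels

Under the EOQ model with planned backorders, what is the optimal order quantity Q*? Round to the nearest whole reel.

2,755 reels

Q* = √(2DS/H) · √((H + b)/b)
   = √(2 × 89,590 × 401 / 14.3) · √((14.3 + 28) / 28)
   = 2,241.553 × 1.2291 ≈ 2,755.12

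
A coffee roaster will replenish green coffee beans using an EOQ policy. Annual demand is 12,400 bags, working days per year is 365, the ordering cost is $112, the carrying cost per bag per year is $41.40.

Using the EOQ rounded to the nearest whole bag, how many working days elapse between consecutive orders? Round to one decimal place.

7.6 days

Q* = √(2·D·S / H) = √(2·12,400·112 / 41.4) = √67,091.8 ≈ 259.02 → Q = 259 bags
Days between orders = 365 / (D/Q) = 365 / 47.876 ≈ 7.624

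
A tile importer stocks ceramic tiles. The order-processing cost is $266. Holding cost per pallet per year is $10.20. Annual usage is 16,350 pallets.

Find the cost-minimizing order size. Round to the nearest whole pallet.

Optimal lot size Q* = (2 × 16,350 × $266 / $10.2)^½ ≈ 923.45

923 pallets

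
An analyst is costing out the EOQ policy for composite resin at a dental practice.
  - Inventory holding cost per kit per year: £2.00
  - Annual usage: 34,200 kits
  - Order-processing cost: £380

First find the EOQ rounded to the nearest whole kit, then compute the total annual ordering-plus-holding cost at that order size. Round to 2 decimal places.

2DS/H = 2·34,200·380/2 = 12,996,000.00
EOQ = √12,996,000.00 ≈ 3,605.00 → Q = 3,605 kits
Orders/yr = 34,200/3,605 = 9.487; ordering cost = 9.487 × £380 = £3,604.99
Average inventory = 3,605/2 = 1802.5; holding cost = 1802.5 × £2 = £3,605.00
Total = £3,604.99 + £3,605.00 = £7,209.99

£7,209.99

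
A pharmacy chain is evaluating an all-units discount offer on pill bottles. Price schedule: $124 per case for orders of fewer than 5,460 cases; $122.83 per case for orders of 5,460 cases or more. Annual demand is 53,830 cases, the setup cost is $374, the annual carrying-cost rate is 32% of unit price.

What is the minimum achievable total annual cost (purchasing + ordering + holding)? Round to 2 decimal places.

$6,714,891.35

H₁ = 32%×$124 = $39.6800;  H₂ = 32%×$122.83 = $39.3056
EOQ₁ = √(2×53,830×374/39.6800) = 1,007.34  (< 5,460, feasible at tier 1)
EOQ₂ = √(2×53,830×374/39.3056) = 1,012.13  (< 5,460 → use Q = 5,460 at tier-2 price)
TC(tier 1 (EOQ₁), Q≈1,007.3) = $6,714,891.35
TC(tier 2, Q≈5,460.0) = $6,722,930.44
Minimum at tier 1 (EOQ₁): $6,714,891.35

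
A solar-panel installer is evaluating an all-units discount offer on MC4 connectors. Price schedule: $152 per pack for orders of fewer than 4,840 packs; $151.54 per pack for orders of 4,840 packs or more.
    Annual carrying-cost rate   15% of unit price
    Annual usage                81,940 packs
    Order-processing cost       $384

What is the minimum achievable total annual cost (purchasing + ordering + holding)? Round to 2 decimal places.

$12,478,697.64

H₁ = 15%×$152 = $22.8000;  H₂ = 15%×$151.54 = $22.7310
EOQ₁ = √(2×81,940×384/22.8000) = 1,661.35  (< 4,840, feasible at tier 1)
EOQ₂ = √(2×81,940×384/22.7310) = 1,663.87  (< 4,840 → use Q = 4,840 at tier-2 price)
TC(tier 1 (EOQ₁), Q≈1,661.4) = $12,492,758.78
TC(tier 2, Q≈4,840.0) = $12,478,697.64
Minimum at tier 2: $12,478,697.64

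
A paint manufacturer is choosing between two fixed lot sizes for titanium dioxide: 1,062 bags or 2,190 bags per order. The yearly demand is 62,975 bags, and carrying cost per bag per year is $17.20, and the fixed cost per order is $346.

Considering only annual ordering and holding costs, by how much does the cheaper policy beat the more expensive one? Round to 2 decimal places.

Annual cost at Q: ordering D·S/Q plus holding Q·H/2.
TC(1,062) = (62,975/1,062)×346 + (1,062/2)×17.2 = $29,650.48
TC(2,190) = (62,975/2,190)×346 + (2,190/2)×17.2 = $28,783.47
|ΔTC| = |$29,650.48 − $28,783.47| = $867.00

$867.00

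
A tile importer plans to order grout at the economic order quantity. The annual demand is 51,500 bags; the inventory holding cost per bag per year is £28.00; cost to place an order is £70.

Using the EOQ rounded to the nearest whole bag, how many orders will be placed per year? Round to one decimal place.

EOQ = √(2DS/H) = √(2 × 51,500 × 70 / 28)
    = √(257,500.00) ≈ 507.44 → Q = 507
Orders per year = D/Q = 51,500 / 507 = 101.578

101.6 orders per year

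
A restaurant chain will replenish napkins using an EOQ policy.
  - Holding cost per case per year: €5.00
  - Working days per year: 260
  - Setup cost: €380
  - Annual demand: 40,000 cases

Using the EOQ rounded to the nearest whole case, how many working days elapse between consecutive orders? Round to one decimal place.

EOQ = √(2DS/H) = √(2 × 40,000 × 380 / 5)
    = √(6,080,000.00) ≈ 2,465.77 → Q = 2,466 cases
Days between orders = 260 / (D/Q) = 260 / 16.221 ≈ 16.029

16.0 days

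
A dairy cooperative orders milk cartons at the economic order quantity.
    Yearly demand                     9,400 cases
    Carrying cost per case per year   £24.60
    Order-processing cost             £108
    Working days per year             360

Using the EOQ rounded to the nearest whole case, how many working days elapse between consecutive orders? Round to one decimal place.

2DS/H = 2·9,400·108/24.6 = 82,536.59
EOQ = √82,536.59 ≈ 287.29 → Q = 287 cases
Days between orders = 360 / (D/Q) = 360 / 32.753 ≈ 10.991

11.0 days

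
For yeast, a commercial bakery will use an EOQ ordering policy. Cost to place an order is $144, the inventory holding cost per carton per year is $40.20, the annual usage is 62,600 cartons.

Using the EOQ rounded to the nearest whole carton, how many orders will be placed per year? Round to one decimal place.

93.4 orders per year

Q* = √(2·D·S / H) = √(2·62,600·144 / 40.2) = √448,477.6 ≈ 669.68 → Q = 670
N = D/Q = 62,600/670 ≈ 93.433 orders/yr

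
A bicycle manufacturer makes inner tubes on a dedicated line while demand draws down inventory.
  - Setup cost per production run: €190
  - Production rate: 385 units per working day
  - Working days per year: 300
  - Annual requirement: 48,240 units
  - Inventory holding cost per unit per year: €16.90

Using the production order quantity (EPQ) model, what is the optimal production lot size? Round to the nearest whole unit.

d = 48,240/300 = 160.8000 units/day;  effective holding cost H(1 − d/p) = 16.9·(1 − 160.8000/385) = 9.84151
Q* = √(2DS / H_eff) = √(2·48,240·190 / 9.84151) ≈ 1,364.79

1,365 units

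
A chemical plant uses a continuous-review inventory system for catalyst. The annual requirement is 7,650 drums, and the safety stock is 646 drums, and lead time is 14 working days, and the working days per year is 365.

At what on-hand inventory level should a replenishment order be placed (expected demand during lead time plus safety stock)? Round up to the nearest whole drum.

Daily demand d = 7,650 / 365 = 20.959 drums/day
Demand during lead time = 20.959 × 14 = 293.42
Reorder point = 293.42 + 646 = 939.42 → round up

940 drums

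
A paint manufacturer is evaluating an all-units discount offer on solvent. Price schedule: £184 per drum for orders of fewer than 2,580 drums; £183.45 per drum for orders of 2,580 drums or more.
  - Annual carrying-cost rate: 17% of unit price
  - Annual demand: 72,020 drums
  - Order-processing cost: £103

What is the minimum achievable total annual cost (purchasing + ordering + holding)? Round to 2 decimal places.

H₁ = 17%×£184 = £31.2800;  H₂ = 17%×£183.45 = £31.1865
EOQ₁ = √(2×72,020×103/31.2800) = 688.69  (< 2,580, feasible at tier 1)
EOQ₂ = √(2×72,020×103/31.1865) = 689.73  (< 2,580 → use Q = 2,580 at tier-2 price)
TC(tier 1 (EOQ₁), Q≈688.7) = £13,273,222.37
TC(tier 2, Q≈2,580.0) = £13,255,174.80
Minimum at tier 2: £13,255,174.80

£13,255,174.80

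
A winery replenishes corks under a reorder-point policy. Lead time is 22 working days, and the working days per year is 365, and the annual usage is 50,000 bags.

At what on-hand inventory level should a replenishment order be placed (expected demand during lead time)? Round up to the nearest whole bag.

3,014 bags

Daily demand d = 50,000 / 365 = 136.986 bags/day
Demand during lead time = 136.986 × 22 = 3,013.70
Reorder point = 3,013.70 → round up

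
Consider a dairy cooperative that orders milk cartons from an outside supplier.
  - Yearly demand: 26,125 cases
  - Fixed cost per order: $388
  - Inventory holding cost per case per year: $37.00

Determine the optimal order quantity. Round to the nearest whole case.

740 cases

Q* = √(2·D·S / H) = √(2·26,125·388 / 37) = √547,918.9 ≈ 740.22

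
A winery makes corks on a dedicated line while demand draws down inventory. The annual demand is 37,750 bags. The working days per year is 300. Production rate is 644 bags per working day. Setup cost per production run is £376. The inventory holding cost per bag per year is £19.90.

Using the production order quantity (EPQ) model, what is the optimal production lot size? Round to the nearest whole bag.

1,332 bags

Daily demand d = 37,750/300 = 125.833; p = 644; 1 − d/p = 0.80461
EPQ = √(2DS / (H(1 − d/p)))
    = √(2 × 37,750 × 376 / (19.9 × 0.80461)) ≈ 1,331.52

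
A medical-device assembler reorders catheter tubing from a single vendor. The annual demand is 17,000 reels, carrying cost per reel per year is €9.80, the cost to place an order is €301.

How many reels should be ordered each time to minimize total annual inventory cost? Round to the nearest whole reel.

1,022 reels

Optimal lot size Q* = (2 × 17,000 × €301 / €9.8)^½ ≈ 1,021.90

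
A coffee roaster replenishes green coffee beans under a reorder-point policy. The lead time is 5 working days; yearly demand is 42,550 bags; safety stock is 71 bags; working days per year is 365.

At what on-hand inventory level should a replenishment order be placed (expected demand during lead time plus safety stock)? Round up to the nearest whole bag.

Daily demand d = 42,550 / 365 = 116.575 bags/day
Demand during lead time = 116.575 × 5 = 582.88
Reorder point = 582.88 + 71 = 653.88 → round up

654 bags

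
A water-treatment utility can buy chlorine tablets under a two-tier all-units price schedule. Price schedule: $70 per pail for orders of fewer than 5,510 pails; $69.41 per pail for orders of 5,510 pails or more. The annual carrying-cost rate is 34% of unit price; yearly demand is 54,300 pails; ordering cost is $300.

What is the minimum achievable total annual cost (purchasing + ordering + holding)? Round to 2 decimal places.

$3,828,846.08

H₁ = 34%×$70 = $23.8000;  H₂ = 34%×$69.41 = $23.5994
EOQ₁ = √(2×54,300×300/23.8000) = 1,170.00  (< 5,510, feasible at tier 1)
EOQ₂ = √(2×54,300×300/23.5994) = 1,174.97  (< 5,510 → use Q = 5,510 at tier-2 price)
TC(tier 1 (EOQ₁), Q≈1,170.0) = $3,828,846.08
TC(tier 2, Q≈5,510.0) = $3,836,935.79
Minimum at tier 1 (EOQ₁): $3,828,846.08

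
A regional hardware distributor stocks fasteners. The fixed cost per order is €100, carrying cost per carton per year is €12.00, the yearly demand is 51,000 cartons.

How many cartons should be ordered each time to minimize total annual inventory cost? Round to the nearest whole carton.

Q* = √(2·D·S / H) = √(2·51,000·100 / 12) = √850,000.0 ≈ 921.95

922 cartons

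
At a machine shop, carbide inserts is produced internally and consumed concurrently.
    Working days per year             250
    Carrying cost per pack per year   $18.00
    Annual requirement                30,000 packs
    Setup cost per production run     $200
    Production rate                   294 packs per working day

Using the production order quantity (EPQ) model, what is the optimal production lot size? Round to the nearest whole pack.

Daily demand d = 30,000/250 = 120.000; p = 294; 1 − d/p = 0.59184
EPQ = √(2DS / (H(1 − d/p)))
    = √(2 × 30,000 × 200 / (18 × 0.59184)) ≈ 1,061.34

1,061 packs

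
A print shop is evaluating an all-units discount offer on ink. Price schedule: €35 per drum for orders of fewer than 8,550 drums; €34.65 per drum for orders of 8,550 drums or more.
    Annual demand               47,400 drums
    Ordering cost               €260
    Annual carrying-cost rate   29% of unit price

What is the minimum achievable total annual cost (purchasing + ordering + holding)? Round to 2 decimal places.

H₁ = 29%×€35 = €10.1500;  H₂ = 29%×€34.65 = €10.0485
EOQ₁ = √(2×47,400×260/10.1500) = 1,558.32  (< 8,550, feasible at tier 1)
EOQ₂ = √(2×47,400×260/10.0485) = 1,566.17  (< 8,550 → use Q = 8,550 at tier-2 price)
TC(tier 1 (EOQ₁), Q≈1,558.3) = €1,674,816.99
TC(tier 2, Q≈8,550.0) = €1,686,808.74
Minimum at tier 1 (EOQ₁): €1,674,816.99

€1,674,816.99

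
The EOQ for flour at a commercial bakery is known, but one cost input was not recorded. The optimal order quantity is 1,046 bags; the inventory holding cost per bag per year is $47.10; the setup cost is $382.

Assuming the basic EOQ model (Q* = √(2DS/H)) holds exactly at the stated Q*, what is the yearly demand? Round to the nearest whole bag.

From Q* = √(2DS/H) ⇒ Q*² = 2DS/H.
D = Q²H / (2S) = 1,046² × 47.1 / (2 × 382) = 67,451.39

67,451 bags per year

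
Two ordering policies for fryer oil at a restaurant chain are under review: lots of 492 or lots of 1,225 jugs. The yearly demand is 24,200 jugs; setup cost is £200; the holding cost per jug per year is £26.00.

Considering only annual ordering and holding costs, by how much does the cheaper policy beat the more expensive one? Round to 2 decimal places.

£3,642.62

TC(Q) = (D/Q)S + (Q/2)H
TC(492) = (24,200/492)×200 + (492/2)×26 = £16,233.40
TC(1,225) = (24,200/1,225)×200 + (1,225/2)×26 = £19,876.02
Lots of 492 are cheaper by £3,642.62.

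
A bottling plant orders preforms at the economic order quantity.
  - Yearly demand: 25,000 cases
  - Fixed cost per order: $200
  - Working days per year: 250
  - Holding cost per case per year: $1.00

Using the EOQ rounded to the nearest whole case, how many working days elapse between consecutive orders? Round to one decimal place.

31.6 days

EOQ = √(2DS/H) = √(2 × 25,000 × 200 / 1)
    = √(10,000,000.00) ≈ 3,162.28 → Q = 3,162 cases
Cycle time = (working days × Q)/D = (250 × 3,162) / 25,000 = 31.620 days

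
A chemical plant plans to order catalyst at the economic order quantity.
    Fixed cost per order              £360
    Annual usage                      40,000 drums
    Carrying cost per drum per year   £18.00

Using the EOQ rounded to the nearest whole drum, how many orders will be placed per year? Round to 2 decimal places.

Optimal lot size Q* = (2 × 40,000 × £360 / £18)^½ ≈ 1,264.91 → Q = 1,265
Orders per year = D/Q = 40,000 / 1,265 = 31.621

31.62 orders per year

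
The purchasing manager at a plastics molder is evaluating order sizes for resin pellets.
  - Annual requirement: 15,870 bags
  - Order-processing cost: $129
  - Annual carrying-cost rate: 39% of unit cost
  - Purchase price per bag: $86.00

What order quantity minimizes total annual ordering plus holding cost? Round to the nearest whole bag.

349 bags

Carrying cost H = $86 × 39% = $33.5400/bag/yr
Optimal lot size Q* = (2 × 15,870 × $129 / $33.54)^½ ≈ 349.40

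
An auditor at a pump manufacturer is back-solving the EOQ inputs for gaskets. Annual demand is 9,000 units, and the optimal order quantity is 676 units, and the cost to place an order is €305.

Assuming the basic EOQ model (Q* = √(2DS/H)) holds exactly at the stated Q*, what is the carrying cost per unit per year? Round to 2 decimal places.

€12.01

From Q* = √(2DS/H) ⇒ Q*² = 2DS/H.
H = 2DS / Q² = 2 × 9,000 × 305 / 676² = 12.0138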